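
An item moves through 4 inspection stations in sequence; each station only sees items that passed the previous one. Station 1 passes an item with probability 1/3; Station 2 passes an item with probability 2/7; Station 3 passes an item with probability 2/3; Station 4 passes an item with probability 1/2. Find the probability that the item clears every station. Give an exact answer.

The events are sequential, so multiply the conditional probabilities:
P = 1/3 × 2/7 × 2/3 × 1/2 = 4/126 = 2/63.

2/63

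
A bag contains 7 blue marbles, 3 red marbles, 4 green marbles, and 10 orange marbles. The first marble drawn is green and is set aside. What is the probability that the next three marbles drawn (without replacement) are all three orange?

After the first draw, 10 of the remaining 23 marbles are orange.
P = 10/23 × 9/22 × 8/21 = 720/10626 = 120/1771.

120/1771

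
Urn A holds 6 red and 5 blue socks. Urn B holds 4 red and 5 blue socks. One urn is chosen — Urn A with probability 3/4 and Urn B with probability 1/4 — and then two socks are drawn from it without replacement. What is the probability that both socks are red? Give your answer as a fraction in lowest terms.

65/264

From Urn A: P(both red) = (6/11)(5/10) = 3/11.
From Urn B: P(both red) = (4/9)(3/8) = 1/6.
Total probability = (3/4)(3/11) + (1/4)(1/6) = 65/264.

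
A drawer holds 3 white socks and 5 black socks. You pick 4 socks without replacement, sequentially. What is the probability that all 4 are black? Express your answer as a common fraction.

1/14

P = 5/8 × 4/7 × 3/6 × 2/5 = 120/1680 = 1/14.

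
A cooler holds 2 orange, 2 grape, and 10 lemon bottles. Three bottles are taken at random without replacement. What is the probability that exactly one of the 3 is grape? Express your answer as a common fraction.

One ordering (grape drawn first) has probability 2/14 × 12/13 × 11/12 = 264/2184 = 11/91.
There are C(3,1) = 3 such orderings, each equally likely, so P = 3 × 11/91 = 33/91.

33/91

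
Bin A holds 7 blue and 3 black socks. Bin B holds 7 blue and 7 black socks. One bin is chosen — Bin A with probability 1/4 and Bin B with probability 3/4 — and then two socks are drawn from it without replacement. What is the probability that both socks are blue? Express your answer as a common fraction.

113/390

From Bin A: P(both blue) = (7/10)(6/9) = 7/15.
From Bin B: P(both blue) = (7/14)(6/13) = 3/13.
Total probability = (1/4)(7/15) + (3/4)(3/13) = 113/390.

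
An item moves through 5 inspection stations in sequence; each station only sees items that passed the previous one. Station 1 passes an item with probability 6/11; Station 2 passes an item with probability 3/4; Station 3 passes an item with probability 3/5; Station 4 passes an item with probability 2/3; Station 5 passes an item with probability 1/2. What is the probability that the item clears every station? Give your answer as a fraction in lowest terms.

9/110

Multiplying along the chain,
P = 6/11 × 3/4 × 3/5 × 2/3 × 1/2 = 108/1320 = 9/110.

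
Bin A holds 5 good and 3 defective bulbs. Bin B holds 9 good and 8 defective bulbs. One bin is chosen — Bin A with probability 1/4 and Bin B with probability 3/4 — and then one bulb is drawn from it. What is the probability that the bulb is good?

301/544

From Bin A: P(good) = 5/8.
From Bin B: P(good) = 9/17.
Total probability = (1/4)(5/8) + (3/4)(9/17) = 301/544.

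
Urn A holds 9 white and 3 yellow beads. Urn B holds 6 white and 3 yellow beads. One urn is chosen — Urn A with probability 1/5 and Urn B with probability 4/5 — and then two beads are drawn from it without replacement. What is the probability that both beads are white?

73/165

From Urn A: P(both white) = (9/12)(8/11) = 6/11.
From Urn B: P(both white) = (6/9)(5/8) = 5/12.
Total probability = (1/5)(6/11) + (4/5)(5/12) = 73/165.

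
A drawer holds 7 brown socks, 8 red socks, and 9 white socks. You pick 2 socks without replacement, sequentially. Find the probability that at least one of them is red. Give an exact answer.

13/23

P(no red) = 16/24 × 15/23 = 240/552 = 10/23.
P(at least one) = 1 − 10/23 = 13/23.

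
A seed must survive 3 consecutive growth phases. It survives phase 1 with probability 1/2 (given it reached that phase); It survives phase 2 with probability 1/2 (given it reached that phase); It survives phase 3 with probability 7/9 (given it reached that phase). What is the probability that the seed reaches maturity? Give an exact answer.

7/36

The events are sequential, so multiply the conditional probabilities:
P = 1/2 × 1/2 × 7/9 = 7/36.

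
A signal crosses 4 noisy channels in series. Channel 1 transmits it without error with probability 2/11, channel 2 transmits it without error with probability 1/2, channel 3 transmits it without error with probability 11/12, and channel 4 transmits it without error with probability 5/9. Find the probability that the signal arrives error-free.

5/108

Multiplying along the chain,
P = 2/11 × 1/2 × 11/12 × 5/9 = 110/2376 = 5/108.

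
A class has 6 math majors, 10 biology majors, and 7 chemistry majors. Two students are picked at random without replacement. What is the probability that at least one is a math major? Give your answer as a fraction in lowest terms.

P(no math majors) = 17/23 × 16/22 = 272/506 = 136/253.
P(at least one) = 1 − 136/253 = 117/253.

117/253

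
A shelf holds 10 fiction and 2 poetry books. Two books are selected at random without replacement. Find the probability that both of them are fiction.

15/22

P(all fiction) = 10/12 × 9/11 = 90/132 = 15/22.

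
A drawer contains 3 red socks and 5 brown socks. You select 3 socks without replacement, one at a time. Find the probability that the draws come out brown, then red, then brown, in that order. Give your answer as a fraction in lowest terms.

5/28

Chain rule:
P = 5/8 × 3/7 × 4/6 = 60/336 = 5/28.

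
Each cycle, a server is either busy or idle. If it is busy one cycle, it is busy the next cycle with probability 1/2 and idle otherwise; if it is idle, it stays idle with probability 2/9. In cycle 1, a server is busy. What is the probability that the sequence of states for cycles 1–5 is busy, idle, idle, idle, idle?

Cycle 1 is given. For each transition, use the conditional probability from the current state:
P(idle | busy) = 1/2; P(idle | idle) = 2/9; P(idle | idle) = 2/9; P(idle | idle) = 2/9.
P = 1/2 × 2/9 × 2/9 × 2/9 = 8/1458 = 4/729.

4/729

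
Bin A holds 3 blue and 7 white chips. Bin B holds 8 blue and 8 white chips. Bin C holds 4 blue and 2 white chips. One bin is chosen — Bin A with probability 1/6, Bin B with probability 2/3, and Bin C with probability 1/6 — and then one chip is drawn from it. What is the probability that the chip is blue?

From Bin A: P(blue) = 3/10.
From Bin B: P(blue) = 8/16.
From Bin C: P(blue) = 4/6.
Total probability = (1/6)(3/10) + (2/3)(8/16) + (1/6)(4/6) = 89/180.

89/180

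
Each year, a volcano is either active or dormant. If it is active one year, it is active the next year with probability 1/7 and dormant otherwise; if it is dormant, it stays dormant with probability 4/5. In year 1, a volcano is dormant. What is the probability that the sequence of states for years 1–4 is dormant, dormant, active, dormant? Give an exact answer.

Year 1 is given. For each transition, use the conditional probability from the current state:
P(dormant | dormant) = 4/5; P(active | dormant) = 1/5; P(dormant | active) = 6/7.
P = 4/5 × 1/5 × 6/7 = 24/175.

24/175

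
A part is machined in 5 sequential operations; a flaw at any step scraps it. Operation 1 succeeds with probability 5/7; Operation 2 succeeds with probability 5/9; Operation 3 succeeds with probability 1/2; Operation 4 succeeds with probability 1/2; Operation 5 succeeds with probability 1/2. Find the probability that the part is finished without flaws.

Multiplying along the chain,
P = 5/7 × 5/9 × 1/2 × 1/2 × 1/2 = 25/504.

25/504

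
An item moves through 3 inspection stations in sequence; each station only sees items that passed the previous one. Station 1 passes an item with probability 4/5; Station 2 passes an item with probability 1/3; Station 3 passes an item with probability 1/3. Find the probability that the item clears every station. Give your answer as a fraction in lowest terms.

4/45

Multiplying along the chain,
P = 4/5 × 1/3 × 1/3 = 4/45.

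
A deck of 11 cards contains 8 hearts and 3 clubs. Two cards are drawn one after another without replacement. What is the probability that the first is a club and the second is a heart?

Chain rule:
P = 3/11 × 8/10 = 24/110 = 12/55.

12/55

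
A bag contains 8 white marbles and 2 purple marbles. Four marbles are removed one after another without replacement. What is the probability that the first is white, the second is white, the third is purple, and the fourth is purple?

Chain rule:
P = 8/10 × 7/9 × 2/8 × 1/7 = 112/5040 = 1/45.

1/45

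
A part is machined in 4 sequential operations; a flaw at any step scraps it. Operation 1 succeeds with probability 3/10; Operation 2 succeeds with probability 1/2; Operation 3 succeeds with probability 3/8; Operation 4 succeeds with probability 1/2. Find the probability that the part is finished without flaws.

Each stage is reached only if all earlier stages succeed, so
P = 3/10 × 1/2 × 3/8 × 1/2 = 9/320.

9/320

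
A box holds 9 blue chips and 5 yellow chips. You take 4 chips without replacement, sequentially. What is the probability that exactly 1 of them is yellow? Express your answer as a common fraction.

One ordering (yellow drawn first) has probability 5/14 × 9/13 × 8/12 × 7/11 = 2520/24024 = 15/143.
There are C(4,1) = 4 such orderings, each equally likely, so P = 4 × 15/143 = 60/143.

60/143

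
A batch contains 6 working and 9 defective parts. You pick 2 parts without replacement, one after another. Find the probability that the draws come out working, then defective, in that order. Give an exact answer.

Chain rule:
P = 6/15 × 9/14 = 54/210 = 9/35.

9/35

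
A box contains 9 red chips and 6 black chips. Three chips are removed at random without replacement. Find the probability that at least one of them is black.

P(no black) = 9/15 × 8/14 × 7/13 = 504/2730 = 12/65.
P(at least one) = 1 − 12/65 = 53/65.

53/65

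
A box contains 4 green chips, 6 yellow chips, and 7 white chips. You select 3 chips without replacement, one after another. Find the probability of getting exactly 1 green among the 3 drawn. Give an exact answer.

One ordering (green drawn first) has probability 4/17 × 13/16 × 12/15 = 624/4080 = 13/85.
There are C(3,1) = 3 such orderings, each equally likely, so P = 3 × 13/85 = 39/85.

39/85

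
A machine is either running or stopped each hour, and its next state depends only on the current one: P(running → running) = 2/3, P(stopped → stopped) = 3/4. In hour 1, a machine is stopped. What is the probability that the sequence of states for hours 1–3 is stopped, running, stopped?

Hour 1 is given. For each transition, use the conditional probability from the current state:
P(running | stopped) = 1/4; P(stopped | running) = 1/3.
P = 1/4 × 1/3 = 1/12.

1/12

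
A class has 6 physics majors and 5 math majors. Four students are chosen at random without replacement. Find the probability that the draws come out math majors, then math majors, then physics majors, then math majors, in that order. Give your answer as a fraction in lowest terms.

1/22

Multiply the probability of each draw given the previous ones:
P = 5/11 × 4/10 × 6/9 × 3/8 = 360/7920 = 1/22.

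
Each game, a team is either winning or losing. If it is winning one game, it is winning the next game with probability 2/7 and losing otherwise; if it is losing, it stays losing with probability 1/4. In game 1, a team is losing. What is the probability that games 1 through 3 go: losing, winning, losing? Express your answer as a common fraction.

Game 1 is given. For each transition, use the conditional probability from the current state:
P(winning | losing) = 3/4; P(losing | winning) = 5/7.
P = 3/4 × 5/7 = 15/28.

15/28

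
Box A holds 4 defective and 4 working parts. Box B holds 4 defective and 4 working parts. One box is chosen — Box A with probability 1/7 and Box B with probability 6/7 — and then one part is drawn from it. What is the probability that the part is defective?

From Box A: P(defective) = 4/8.
From Box B: P(defective) = 4/8.
Total probability = (1/7)(4/8) + (6/7)(4/8) = 1/2.

1/2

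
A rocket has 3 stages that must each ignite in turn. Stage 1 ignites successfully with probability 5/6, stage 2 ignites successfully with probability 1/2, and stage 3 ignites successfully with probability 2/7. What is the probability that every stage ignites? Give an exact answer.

5/42

The events are sequential, so multiply the conditional probabilities:
P = 5/6 × 1/2 × 2/7 = 10/84 = 5/42.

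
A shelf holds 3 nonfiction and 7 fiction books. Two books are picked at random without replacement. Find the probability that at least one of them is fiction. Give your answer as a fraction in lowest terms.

P(no fiction) = 3/10 × 2/9 = 6/90 = 1/15.
P(at least one) = 1 − 1/15 = 14/15.

14/15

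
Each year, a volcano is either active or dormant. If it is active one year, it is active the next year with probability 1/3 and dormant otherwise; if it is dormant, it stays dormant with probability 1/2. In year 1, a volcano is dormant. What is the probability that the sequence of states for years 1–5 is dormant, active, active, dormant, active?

1/18

Year 1 is given. For each transition, use the conditional probability from the current state:
P(active | dormant) = 1/2; P(active | active) = 1/3; P(dormant | active) = 2/3; P(active | dormant) = 1/2.
P = 1/2 × 1/3 × 2/3 × 1/2 = 2/36 = 1/18.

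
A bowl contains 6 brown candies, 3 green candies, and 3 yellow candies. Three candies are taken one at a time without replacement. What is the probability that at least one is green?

P(no green) = 9/12 × 8/11 × 7/10 = 504/1320 = 21/55.
P(at least one) = 1 − 21/55 = 34/55.

34/55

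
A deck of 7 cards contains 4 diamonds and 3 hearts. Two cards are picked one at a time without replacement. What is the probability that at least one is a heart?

5/7

P(no hearts) = 4/7 × 3/6 = 12/42 = 2/7.
P(at least one) = 1 − 2/7 = 5/7.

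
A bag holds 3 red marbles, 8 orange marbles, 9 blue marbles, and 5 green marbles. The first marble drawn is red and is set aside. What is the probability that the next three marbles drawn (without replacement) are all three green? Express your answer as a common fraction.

With the first marble removed, 5 green remain out of 24.
P = 5/24 × 4/23 × 3/22 = 60/12144 = 5/1012.

5/1012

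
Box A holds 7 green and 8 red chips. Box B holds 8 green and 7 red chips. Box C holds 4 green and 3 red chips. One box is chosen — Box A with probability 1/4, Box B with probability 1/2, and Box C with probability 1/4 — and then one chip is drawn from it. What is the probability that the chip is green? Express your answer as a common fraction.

From Box A: P(green) = 7/15.
From Box B: P(green) = 8/15.
From Box C: P(green) = 4/7.
Total probability = (1/4)(7/15) + (1/2)(8/15) + (1/4)(4/7) = 221/420.

221/420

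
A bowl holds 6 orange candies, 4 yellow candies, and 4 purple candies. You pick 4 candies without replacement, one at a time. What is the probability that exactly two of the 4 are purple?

270/1001

One ordering (purple drawn first) has probability 4/14 × 3/13 × 10/12 × 9/11 = 1080/24024 = 45/1001.
There are C(4,2) = 6 such orderings, each equally likely, so P = 6 × 45/1001 = 270/1001.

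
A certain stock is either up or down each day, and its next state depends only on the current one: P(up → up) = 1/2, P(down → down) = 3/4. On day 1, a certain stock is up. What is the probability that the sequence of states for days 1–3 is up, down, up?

Day 1 is given. For each transition, use the conditional probability from the current state:
P(down | up) = 1/2; P(up | down) = 1/4.
P = 1/2 × 1/4 = 1/8.

1/8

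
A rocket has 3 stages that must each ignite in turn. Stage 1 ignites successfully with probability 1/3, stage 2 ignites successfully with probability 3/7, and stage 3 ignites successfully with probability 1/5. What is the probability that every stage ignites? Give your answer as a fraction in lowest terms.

The events are sequential, so multiply the conditional probabilities:
P = 1/3 × 3/7 × 1/5 = 3/105 = 1/35.

1/35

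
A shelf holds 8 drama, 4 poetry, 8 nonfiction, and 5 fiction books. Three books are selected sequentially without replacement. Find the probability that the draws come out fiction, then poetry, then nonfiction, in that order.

4/345

Each draw changes the counts, so multiply the conditional probabilities along the sequence:
P = 5/25 × 4/24 × 8/23 = 160/13800 = 4/345.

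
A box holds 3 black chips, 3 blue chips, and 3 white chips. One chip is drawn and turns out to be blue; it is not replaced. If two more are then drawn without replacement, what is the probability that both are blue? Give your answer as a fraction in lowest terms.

1/28

With the first chip removed, 2 blue remain out of 8.
P = 2/8 × 1/7 = 2/56 = 1/28.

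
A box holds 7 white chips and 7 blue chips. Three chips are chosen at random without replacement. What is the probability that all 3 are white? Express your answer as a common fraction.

5/52

P(all white) = 7/14 × 6/13 × 5/12 = 210/2184 = 5/52.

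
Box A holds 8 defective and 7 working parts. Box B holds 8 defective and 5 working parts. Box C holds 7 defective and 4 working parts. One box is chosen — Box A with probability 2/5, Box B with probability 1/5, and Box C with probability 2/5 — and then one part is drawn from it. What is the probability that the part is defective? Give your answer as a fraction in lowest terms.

From Box A: P(defective) = 8/15.
From Box B: P(defective) = 8/13.
From Box C: P(defective) = 7/11.
Total probability = (2/5)(8/15) + (1/5)(8/13) + (2/5)(7/11) = 6338/10725.

6338/10725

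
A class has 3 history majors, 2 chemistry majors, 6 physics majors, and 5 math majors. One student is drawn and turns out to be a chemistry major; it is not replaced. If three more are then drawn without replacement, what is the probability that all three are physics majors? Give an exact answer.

After the first draw, 6 of the remaining 15 students are physics majors.
P = 6/15 × 5/14 × 4/13 = 120/2730 = 4/91.

4/91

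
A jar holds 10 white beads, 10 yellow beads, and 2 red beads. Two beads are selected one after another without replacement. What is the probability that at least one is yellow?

5/7

P(no yellow) = 12/22 × 11/21 = 132/462 = 2/7.
P(at least one) = 1 − 2/7 = 5/7.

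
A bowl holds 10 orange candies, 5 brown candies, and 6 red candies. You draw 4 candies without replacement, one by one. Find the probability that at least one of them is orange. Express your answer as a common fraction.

P(no orange) = 11/21 × 10/20 × 9/19 × 8/18 = 7920/143640 = 22/399.
P(at least one) = 1 − 22/399 = 377/399.

377/399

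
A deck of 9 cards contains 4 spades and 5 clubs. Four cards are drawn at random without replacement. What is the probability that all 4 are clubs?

P(every draw is a club) = 5/9 × 4/8 × 3/7 × 2/6 = 120/3024 = 5/126.

5/126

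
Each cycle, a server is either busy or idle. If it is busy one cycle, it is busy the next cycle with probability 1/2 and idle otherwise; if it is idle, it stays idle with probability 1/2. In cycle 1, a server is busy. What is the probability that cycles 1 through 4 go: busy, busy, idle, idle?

1/8

Cycle 1 is given. For each transition, use the conditional probability from the current state:
P(busy | busy) = 1/2; P(idle | busy) = 1/2; P(idle | idle) = 1/2.
P = 1/2 × 1/2 × 1/2 = 1/8.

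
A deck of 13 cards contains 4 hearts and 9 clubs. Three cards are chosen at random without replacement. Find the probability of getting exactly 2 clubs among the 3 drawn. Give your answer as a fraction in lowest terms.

One ordering (clubs drawn first) has probability 9/13 × 8/12 × 4/11 = 288/1716 = 24/143.
There are C(3,2) = 3 such orderings, each equally likely, so P = 3 × 24/143 = 72/143.

72/143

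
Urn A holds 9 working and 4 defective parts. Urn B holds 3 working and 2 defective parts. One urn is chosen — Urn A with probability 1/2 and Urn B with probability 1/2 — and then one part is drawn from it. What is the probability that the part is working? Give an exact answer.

From Urn A: P(working) = 9/13.
From Urn B: P(working) = 3/5.
Total probability = (1/2)(9/13) + (1/2)(3/5) = 42/65.

42/65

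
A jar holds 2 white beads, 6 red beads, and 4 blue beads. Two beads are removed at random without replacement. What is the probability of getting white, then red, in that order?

1/11

Chain rule:
P = 2/12 × 6/11 = 12/132 = 1/11.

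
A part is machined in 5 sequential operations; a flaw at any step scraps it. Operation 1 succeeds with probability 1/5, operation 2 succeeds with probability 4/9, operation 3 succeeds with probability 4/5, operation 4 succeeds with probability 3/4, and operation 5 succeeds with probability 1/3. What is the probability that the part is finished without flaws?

4/225

Multiplying along the chain,
P = 1/5 × 4/9 × 4/5 × 3/4 × 1/3 = 48/2700 = 4/225.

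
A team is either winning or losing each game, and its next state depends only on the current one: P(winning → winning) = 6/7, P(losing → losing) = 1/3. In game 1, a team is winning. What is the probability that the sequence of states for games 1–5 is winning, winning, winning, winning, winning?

Game 1 is given. For each transition, use the conditional probability from the current state:
P(winning | winning) = 6/7; P(winning | winning) = 6/7; P(winning | winning) = 6/7; P(winning | winning) = 6/7.
P = 6/7 × 6/7 × 6/7 × 6/7 = 1296/2401.

1296/2401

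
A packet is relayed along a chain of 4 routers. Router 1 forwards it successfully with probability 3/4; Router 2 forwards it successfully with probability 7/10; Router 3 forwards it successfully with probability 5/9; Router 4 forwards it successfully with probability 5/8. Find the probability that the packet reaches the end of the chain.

The events are sequential, so multiply the conditional probabilities:
P = 3/4 × 7/10 × 5/9 × 5/8 = 525/2880 = 35/192.

35/192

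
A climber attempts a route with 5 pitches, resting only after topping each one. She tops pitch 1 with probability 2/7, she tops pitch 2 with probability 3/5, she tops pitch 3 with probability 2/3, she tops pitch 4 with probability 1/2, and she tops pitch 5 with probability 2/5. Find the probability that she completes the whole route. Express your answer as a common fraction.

Each stage is reached only if all earlier stages succeed, so
P = 2/7 × 3/5 × 2/3 × 1/2 × 2/5 = 24/1050 = 4/175.

4/175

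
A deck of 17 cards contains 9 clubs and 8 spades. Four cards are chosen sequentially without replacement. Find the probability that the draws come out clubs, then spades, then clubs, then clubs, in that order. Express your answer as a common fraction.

Chain rule:
P = 9/17 × 8/16 × 8/15 × 7/14 = 4032/57120 = 6/85.

6/85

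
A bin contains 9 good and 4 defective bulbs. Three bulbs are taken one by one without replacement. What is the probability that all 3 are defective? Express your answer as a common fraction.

P = 4/13 × 3/12 × 2/11 = 24/1716 = 2/143.

2/143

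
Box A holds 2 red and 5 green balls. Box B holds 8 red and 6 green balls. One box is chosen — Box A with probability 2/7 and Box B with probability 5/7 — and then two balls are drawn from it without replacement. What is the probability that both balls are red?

446/1911

From Box A: P(both red) = (2/7)(1/6) = 1/21.
From Box B: P(both red) = (8/14)(7/13) = 4/13.
Total probability = (2/7)(1/21) + (5/7)(4/13) = 446/1911.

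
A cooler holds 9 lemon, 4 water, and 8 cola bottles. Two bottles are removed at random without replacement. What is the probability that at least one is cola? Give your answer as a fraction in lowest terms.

22/35

P(no cola) = 13/21 × 12/20 = 156/420 = 13/35.
P(at least one) = 1 − 13/35 = 22/35.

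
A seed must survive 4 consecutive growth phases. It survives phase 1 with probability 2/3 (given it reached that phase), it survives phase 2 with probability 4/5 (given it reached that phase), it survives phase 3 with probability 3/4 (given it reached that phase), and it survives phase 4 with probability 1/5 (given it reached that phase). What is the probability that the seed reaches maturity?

Multiplying along the chain,
P = 2/3 × 4/5 × 3/4 × 1/5 = 24/300 = 2/25.

2/25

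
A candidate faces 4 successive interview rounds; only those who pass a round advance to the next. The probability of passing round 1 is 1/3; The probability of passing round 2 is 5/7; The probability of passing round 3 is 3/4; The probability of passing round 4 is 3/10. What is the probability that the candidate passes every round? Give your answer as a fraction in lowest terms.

3/56

Each stage is reached only if all earlier stages succeed, so
P = 1/3 × 5/7 × 3/4 × 3/10 = 45/840 = 3/56.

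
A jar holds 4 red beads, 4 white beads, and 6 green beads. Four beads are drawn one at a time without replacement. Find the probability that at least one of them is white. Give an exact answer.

113/143

P(no white) = 10/14 × 9/13 × 8/12 × 7/11 = 5040/24024 = 30/143.
P(at least one) = 1 − 30/143 = 113/143.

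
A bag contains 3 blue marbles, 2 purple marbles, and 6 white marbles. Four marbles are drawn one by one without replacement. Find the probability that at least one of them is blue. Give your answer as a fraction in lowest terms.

26/33

P(no blue) = 8/11 × 7/10 × 6/9 × 5/8 = 1680/7920 = 7/33.
P(at least one) = 1 − 7/33 = 26/33.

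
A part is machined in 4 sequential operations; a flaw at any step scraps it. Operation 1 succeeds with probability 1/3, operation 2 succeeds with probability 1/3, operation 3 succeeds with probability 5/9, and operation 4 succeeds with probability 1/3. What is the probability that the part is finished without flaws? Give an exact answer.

Multiplying along the chain,
P = 1/3 × 1/3 × 5/9 × 1/3 = 5/243.

5/243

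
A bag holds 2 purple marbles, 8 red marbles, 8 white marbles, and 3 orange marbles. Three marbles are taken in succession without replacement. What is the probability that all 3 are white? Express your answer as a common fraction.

P(all white) = 8/21 × 7/20 × 6/19 = 336/7980 = 4/95.

4/95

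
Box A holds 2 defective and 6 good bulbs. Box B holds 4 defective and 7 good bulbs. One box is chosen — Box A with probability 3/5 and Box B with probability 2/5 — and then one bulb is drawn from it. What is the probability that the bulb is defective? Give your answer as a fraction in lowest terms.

13/44

From Box A: P(defective) = 2/8.
From Box B: P(defective) = 4/11.
Total probability = (3/5)(2/8) + (2/5)(4/11) = 13/44.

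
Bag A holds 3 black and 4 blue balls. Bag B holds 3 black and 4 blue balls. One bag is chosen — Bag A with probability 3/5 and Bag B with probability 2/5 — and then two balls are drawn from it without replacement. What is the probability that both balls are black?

From Bag A: P(both black) = (3/7)(2/6) = 1/7.
From Bag B: P(both black) = (3/7)(2/6) = 1/7.
Total probability = (3/5)(1/7) + (2/5)(1/7) = 1/7.

1/7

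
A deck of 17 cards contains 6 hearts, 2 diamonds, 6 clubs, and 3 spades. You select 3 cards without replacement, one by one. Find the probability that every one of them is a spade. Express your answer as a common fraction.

1/680

P = 3/17 × 2/16 × 1/15 = 6/4080 = 1/680.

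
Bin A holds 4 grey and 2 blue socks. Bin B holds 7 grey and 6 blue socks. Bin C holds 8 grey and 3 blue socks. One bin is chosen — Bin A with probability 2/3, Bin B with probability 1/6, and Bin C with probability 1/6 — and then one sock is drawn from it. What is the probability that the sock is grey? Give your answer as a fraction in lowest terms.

From Bin A: P(grey) = 4/6.
From Bin B: P(grey) = 7/13.
From Bin C: P(grey) = 8/11.
Total probability = (2/3)(4/6) + (1/6)(7/13) + (1/6)(8/11) = 1687/2574.

1687/2574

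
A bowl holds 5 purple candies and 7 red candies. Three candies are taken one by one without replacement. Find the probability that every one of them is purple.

P(all purple) = 5/12 × 4/11 × 3/10 = 60/1320 = 1/22.

1/22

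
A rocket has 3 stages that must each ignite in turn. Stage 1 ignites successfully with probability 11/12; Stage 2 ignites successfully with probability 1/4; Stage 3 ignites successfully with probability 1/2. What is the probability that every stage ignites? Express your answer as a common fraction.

Multiplying along the chain,
P = 11/12 × 1/4 × 1/2 = 11/96.

11/96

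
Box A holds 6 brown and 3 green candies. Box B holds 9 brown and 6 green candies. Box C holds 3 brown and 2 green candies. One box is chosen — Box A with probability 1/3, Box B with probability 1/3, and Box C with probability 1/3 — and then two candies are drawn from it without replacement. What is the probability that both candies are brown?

From Box A: P(both brown) = (6/9)(5/8) = 5/12.
From Box B: P(both brown) = (9/15)(8/14) = 12/35.
From Box C: P(both brown) = (3/5)(2/4) = 3/10.
Total probability = (1/3)(5/12) + (1/3)(12/35) + (1/3)(3/10) = 89/252.

89/252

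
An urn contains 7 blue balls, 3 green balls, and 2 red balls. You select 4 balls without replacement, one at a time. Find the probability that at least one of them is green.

P(no green) = 9/12 × 8/11 × 7/10 × 6/9 = 3024/11880 = 14/55.
P(at least one) = 1 − 14/55 = 41/55.

41/55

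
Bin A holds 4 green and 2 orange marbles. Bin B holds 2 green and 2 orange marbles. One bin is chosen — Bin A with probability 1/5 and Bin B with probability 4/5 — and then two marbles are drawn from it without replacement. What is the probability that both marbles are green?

From Bin A: P(both green) = (4/6)(3/5) = 2/5.
From Bin B: P(both green) = (2/4)(1/3) = 1/6.
Total probability = (1/5)(2/5) + (4/5)(1/6) = 16/75.

16/75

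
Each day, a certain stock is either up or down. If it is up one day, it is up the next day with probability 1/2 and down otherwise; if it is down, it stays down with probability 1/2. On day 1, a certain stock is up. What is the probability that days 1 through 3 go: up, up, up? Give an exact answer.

1/4

Day 1 is given. For each transition, use the conditional probability from the current state:
P(up | up) = 1/2; P(up | up) = 1/2.
P = 1/2 × 1/2 = 1/4.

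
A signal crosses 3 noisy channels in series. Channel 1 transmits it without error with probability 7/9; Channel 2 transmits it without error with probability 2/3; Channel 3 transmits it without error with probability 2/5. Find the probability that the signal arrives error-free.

28/135

Multiplying along the chain,
P = 7/9 × 2/3 × 2/5 = 28/135.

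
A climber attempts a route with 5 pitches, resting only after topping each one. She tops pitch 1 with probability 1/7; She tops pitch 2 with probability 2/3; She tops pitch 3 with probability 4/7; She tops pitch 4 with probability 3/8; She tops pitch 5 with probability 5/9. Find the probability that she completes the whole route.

5/441

Multiplying along the chain,
P = 1/7 × 2/3 × 4/7 × 3/8 × 5/9 = 120/10584 = 5/441.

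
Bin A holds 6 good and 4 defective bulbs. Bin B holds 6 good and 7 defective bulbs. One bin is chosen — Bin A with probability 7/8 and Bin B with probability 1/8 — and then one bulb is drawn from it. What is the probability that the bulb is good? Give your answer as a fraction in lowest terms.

From Bin A: P(good) = 6/10.
From Bin B: P(good) = 6/13.
Total probability = (7/8)(6/10) + (1/8)(6/13) = 303/520.

303/520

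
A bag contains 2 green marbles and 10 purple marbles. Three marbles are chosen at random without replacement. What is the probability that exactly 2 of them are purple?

9/22

One ordering (purple drawn first) has probability 10/12 × 9/11 × 2/10 = 180/1320 = 3/22.
There are C(3,2) = 3 such orderings, each equally likely, so P = 3 × 3/22 = 9/22.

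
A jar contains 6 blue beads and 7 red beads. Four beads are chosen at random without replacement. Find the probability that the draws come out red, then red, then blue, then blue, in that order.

Each draw changes the counts, so multiply the conditional probabilities along the sequence:
P = 7/13 × 6/12 × 6/11 × 5/10 = 1260/17160 = 21/286.

21/286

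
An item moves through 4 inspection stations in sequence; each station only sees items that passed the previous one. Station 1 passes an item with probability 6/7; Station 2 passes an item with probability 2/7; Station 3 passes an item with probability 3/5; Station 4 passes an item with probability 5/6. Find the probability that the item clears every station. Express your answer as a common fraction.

Multiplying along the chain,
P = 6/7 × 2/7 × 3/5 × 5/6 = 180/1470 = 6/49.

6/49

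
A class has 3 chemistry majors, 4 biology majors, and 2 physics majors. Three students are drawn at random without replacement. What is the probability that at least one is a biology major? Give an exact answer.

P(no biology majors) = 5/9 × 4/8 × 3/7 = 60/504 = 5/42.
P(at least one) = 1 − 5/42 = 37/42.

37/42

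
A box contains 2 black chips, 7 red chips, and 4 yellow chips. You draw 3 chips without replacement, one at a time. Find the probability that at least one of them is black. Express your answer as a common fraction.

P(no black) = 11/13 × 10/12 × 9/11 = 990/1716 = 15/26.
P(at least one) = 1 − 15/26 = 11/26.

11/26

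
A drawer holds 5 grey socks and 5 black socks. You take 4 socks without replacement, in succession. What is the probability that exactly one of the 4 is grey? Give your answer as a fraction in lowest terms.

5/21

One ordering (grey drawn first) has probability 5/10 × 5/9 × 4/8 × 3/7 = 300/5040 = 5/84.
There are C(4,1) = 4 such orderings, each equally likely, so P = 4 × 5/84 = 5/21.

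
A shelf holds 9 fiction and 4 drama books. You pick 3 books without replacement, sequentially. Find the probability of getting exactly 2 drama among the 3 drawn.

One ordering (drama drawn first) has probability 4/13 × 3/12 × 9/11 = 108/1716 = 9/143.
There are C(3,2) = 3 such orderings, each equally likely, so P = 3 × 9/143 = 27/143.

27/143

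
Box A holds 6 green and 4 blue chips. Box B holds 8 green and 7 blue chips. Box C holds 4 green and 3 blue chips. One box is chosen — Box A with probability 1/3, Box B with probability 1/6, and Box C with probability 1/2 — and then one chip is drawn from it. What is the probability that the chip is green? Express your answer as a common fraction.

181/315

From Box A: P(green) = 6/10.
From Box B: P(green) = 8/15.
From Box C: P(green) = 4/7.
Total probability = (1/3)(6/10) + (1/6)(8/15) + (1/2)(4/7) = 181/315.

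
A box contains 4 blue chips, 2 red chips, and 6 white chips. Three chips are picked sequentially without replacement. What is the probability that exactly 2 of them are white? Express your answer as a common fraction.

One ordering (white drawn first) has probability 6/12 × 5/11 × 6/10 = 180/1320 = 3/22.
There are C(3,2) = 3 such orderings, each equally likely, so P = 3 × 3/22 = 9/22.

9/22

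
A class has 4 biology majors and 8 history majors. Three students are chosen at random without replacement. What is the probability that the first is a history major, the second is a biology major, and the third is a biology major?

4/55

Multiply the probability of each draw given the previous ones:
P = 8/12 × 4/11 × 3/10 = 96/1320 = 4/55.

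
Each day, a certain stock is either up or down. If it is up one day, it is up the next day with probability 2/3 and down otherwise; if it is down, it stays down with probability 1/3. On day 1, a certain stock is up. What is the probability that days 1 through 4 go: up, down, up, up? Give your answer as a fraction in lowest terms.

Day 1 is given. For each transition, use the conditional probability from the current state:
P(down | up) = 1/3; P(up | down) = 2/3; P(up | up) = 2/3.
P = 1/3 × 2/3 × 2/3 = 4/27.

4/27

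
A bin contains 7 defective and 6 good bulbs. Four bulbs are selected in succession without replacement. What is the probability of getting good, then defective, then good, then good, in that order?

7/143

Multiply the probability of each draw given the previous ones:
P = 6/13 × 7/12 × 5/11 × 4/10 = 840/17160 = 7/143.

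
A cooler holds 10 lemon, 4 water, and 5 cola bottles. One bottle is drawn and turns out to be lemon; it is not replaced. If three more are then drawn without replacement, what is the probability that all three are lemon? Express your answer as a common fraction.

7/68

After the first draw, 9 of the remaining 18 bottles are lemon.
P = 9/18 × 8/17 × 7/16 = 504/4896 = 7/68.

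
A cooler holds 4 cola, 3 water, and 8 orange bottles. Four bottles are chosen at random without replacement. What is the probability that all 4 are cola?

1/1365

P = 4/15 × 3/14 × 2/13 × 1/12 = 24/32760 = 1/1365.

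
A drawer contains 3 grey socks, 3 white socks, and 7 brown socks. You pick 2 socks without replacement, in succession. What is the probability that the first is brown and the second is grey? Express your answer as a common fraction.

Multiply the probability of each draw given the previous ones:
P = 7/13 × 3/12 = 21/156 = 7/52.

7/52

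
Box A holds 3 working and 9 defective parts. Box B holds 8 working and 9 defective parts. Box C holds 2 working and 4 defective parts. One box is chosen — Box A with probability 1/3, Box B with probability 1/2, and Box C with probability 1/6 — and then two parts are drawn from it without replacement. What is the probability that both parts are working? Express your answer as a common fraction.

4349/33660

From Box A: P(both working) = (3/12)(2/11) = 1/22.
From Box B: P(both working) = (8/17)(7/16) = 7/34.
From Box C: P(both working) = (2/6)(1/5) = 1/15.
Total probability = (1/3)(1/22) + (1/2)(7/34) + (1/6)(1/15) = 4349/33660.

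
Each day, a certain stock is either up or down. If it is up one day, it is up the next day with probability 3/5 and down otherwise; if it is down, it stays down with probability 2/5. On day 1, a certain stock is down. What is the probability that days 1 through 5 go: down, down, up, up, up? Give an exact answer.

Day 1 is given. For each transition, use the conditional probability from the current state:
P(down | down) = 2/5; P(up | down) = 3/5; P(up | up) = 3/5; P(up | up) = 3/5.
P = 2/5 × 3/5 × 3/5 × 3/5 = 54/625.

54/625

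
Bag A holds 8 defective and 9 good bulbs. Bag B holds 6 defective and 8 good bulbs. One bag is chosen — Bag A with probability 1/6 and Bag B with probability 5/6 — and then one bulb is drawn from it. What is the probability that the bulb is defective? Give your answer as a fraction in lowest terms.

From Bag A: P(defective) = 8/17.
From Bag B: P(defective) = 6/14.
Total probability = (1/6)(8/17) + (5/6)(6/14) = 311/714.

311/714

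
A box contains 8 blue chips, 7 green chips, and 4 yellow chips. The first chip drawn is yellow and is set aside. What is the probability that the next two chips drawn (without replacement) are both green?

With the first chip removed, 7 green remain out of 18.
P = 7/18 × 6/17 = 42/306 = 7/51.

7/51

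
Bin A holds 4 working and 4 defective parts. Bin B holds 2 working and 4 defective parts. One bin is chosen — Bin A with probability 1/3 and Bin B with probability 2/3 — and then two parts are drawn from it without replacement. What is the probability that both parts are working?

73/630

From Bin A: P(both working) = (4/8)(3/7) = 3/14.
From Bin B: P(both working) = (2/6)(1/5) = 1/15.
Total probability = (1/3)(3/14) + (2/3)(1/15) = 73/630.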